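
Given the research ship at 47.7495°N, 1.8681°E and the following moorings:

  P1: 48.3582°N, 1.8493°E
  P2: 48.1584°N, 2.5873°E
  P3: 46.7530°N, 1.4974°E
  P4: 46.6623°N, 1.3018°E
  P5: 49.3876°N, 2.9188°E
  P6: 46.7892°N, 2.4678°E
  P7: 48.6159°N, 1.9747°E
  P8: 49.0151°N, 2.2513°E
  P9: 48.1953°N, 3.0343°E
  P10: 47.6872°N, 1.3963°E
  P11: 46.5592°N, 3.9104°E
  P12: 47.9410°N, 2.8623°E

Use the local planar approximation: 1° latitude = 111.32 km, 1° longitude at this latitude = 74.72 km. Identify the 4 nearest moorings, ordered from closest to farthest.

P10, P1, P2, P12

Distances from 47.7495°N, 1.8681°E:
P1: 67.7750 km
P2: 70.4258 km
P3: 114.3362 km
P4: 128.2109 km
P5: 198.5353 km
P6: 115.9122 km
P7: 96.7760 km
P8: 143.7667 km
P9: 100.2791 km
P10: 35.9286 km
P11: 202.0998 km
P12: 77.2849 km
Sorted: P10 (35.9286 km) < P1 (67.7750 km) < P2 (70.4258 km) < P12 (77.2849 km) < P7 (96.7760 km) < P9 (100.2791 km) < …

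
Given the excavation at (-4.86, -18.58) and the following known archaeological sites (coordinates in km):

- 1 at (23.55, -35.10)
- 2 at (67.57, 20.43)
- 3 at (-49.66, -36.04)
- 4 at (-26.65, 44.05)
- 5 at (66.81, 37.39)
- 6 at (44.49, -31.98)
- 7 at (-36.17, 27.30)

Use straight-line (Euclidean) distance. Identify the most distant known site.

Distances from (-4.86, -18.58):
1: √((28.41)² + (-16.52)²) = √(807.1281 + 272.9104) = 32.86 km
2: √((72.43)² + (39.01)²) = √(5246.1049 + 1521.7801) = 82.27 km
3: √((-44.80)² + (-17.46)²) = √(2007.0400 + 304.8516) = 48.08 km
4: √((-21.79)² + (62.63)²) = √(474.8041 + 3922.5169) = 66.31 km
5: √((71.67)² + (55.97)²) = √(5136.5889 + 3132.6409) = 90.94 km
6: √((49.35)² + (-13.40)²) = √(2435.4225 + 179.5600) = 51.14 km
7: √((-31.31)² + (45.88)²) = √(980.3161 + 2104.9744) = 55.55 km
Maximum: 5 at 90.94 km.

5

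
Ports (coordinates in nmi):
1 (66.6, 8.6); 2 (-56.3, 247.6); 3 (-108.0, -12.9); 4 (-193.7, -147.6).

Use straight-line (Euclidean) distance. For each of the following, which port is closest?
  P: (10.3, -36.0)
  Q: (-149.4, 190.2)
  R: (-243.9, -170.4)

P at (10.3, -36.0):
  1: 71.8 nmi
  2: 291.3 nmi
  3: 120.5 nmi
  4: 232.5 nmi
  → nearest: 1 (71.8 nmi)
Q at (-149.4, 190.2):
  1: 282.2 nmi
  2: 109.4 nmi
  3: 207.3 nmi
  4: 340.7 nmi
  → nearest: 2 (109.4 nmi)
R at (-243.9, -170.4):
  1: 358.4 nmi
  2: 458.2 nmi
  3: 208.0 nmi
  4: 55.1 nmi
  → nearest: 4 (55.1 nmi)

P→1; Q→2; R→4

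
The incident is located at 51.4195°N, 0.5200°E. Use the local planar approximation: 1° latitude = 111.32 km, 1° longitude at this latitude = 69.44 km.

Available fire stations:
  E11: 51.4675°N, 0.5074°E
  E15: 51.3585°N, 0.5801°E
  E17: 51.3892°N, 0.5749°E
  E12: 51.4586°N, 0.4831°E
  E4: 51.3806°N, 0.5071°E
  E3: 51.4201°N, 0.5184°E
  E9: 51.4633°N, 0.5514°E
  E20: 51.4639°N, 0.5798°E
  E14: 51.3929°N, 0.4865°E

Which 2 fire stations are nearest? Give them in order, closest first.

E3, E14

Distances from 51.4195°N, 0.5200°E:
E11: 5.4145 km
E15: 7.9704 km
E17: 5.0902 km
E12: 5.0508 km
E4: 4.4220 km
E3: 0.1296 km
E9: 5.3411 km
E20: 6.4554 km
E14: 3.7656 km
Sorted: E3 (0.1296 km) < E14 (3.7656 km) < E4 (4.4220 km) < E12 (5.0508 km) < …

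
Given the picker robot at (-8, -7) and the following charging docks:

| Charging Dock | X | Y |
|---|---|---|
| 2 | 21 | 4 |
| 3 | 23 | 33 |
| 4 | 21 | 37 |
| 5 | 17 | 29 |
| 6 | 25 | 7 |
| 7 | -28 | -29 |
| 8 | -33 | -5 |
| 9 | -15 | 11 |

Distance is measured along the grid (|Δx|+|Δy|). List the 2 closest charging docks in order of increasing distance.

9, 8

Distances from (-8, -7):
2: 40
3: 71
4: 73
5: 61
6: 47
7: 42
8: 27
9: 25
Sorted: 9 (25) < 8 (27) < 2 (40) < 7 (42) < …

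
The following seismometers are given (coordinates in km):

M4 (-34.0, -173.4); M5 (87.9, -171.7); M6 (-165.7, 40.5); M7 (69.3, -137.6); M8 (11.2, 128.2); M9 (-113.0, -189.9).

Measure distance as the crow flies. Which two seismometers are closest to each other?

Pairwise distances:
M5–M7: √((-18.6)² + (34.1)²) = √(345.960 + 1162.810) = 38.8 km
M4–M9: √((-79.0)² + (-16.5)²) = √(6241.000 + 272.250) = 80.7 km
M4–M7: √((103.3)² + (35.8)²) = √(10670.890 + 1281.640) = 109.3 km
M4–M5: √((121.9)² + (1.7)²) = √(14859.610 + 2.890) = 121.9 km
M7–M9: √((-182.3)² + (-52.3)²) = √(33233.290 + 2735.290) = 189.7 km
M6–M8: √((176.9)² + (87.7)²) = √(31293.610 + 7691.290) = 197.4 km
M5–M9: √((-200.9)² + (-18.2)²) = √(40360.810 + 331.240) = 201.7 km
M6–M9: √((52.7)² + (-230.4)²) = √(2777.290 + 53084.160) = 236.4 km
M4–M6: √((-131.7)² + (213.9)²) = √(17344.890 + 45753.210) = 251.2 km
M7–M8: √((-58.1)² + (265.8)²) = √(3375.610 + 70649.640) = 272.1 km
M6–M7: √((235.0)² + (-178.1)²) = √(55225.000 + 31719.610) = 294.9 km
M4–M8: √((45.2)² + (301.6)²) = √(2043.040 + 90962.560) = 305.0 km
M5–M8: √((-76.7)² + (299.9)²) = √(5882.890 + 89940.010) = 309.6 km
M5–M6: √((-253.6)² + (212.2)²) = √(64312.960 + 45028.840) = 330.7 km
M8–M9: √((-124.2)² + (-318.1)²) = √(15425.640 + 101187.610) = 341.5 km
Closest pair: M5–M7 at 38.8 km.

M5 and M7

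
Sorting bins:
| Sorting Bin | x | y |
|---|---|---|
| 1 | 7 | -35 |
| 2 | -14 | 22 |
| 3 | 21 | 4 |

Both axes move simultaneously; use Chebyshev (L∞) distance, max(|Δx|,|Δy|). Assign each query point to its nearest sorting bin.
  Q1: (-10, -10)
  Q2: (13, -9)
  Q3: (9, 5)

Q1 at (-10, -10):
  1: max(|17|, |-25|) = 25
  2: max(|-4|, |32|) = 32
  3: max(|31|, |14|) = 31
  → nearest: 1 (25)
Q2 at (13, -9):
  1: max(|-6|, |-26|) = 26
  2: max(|-27|, |31|) = 31
  3: max(|8|, |13|) = 13
  → nearest: 3 (13)
Q3 at (9, 5):
  1: max(|-2|, |-40|) = 40
  2: max(|-23|, |17|) = 23
  3: max(|12|, |-1|) = 12
  → nearest: 3 (12)

Q1→1; Q2→3; Q3→3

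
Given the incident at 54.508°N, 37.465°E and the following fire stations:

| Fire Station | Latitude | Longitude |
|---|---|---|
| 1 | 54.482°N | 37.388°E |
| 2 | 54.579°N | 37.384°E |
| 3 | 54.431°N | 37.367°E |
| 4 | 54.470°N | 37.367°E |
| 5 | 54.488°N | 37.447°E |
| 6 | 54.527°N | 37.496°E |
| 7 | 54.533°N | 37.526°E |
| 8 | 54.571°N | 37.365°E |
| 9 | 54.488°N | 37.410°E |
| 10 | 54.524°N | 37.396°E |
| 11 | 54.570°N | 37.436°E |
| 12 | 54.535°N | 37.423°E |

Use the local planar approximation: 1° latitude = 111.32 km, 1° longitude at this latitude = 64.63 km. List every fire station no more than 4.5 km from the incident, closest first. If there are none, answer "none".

5, 6, 12, 9

Distances from 54.508°N, 37.465°E:
1: √((-0.026·111.32)² + (-0.077·64.63)²) = √(8.37709 + 24.76565) = 5.757 km
2: √((0.071·111.32)² + (-0.081·64.63)²) = √(62.46879 + 27.40554) = 9.480 km
3: √((-0.077·111.32)² + (-0.098·64.63)²) = √(73.47301 + 40.11626) = 10.658 km
4: √((-0.038·111.32)² + (-0.098·64.63)²) = √(17.89425 + 40.11626) = 7.616 km
5: √((-0.020·111.32)² + (-0.018·64.63)²) = √(4.95686 + 1.35336) = 2.512 km
6: √((0.019·111.32)² + (0.031·64.63)²) = √(4.47356 + 4.01413) = 2.913 km
7: √((0.025·111.32)² + (0.061·64.63)²) = √(7.74509 + 15.54275) = 4.826 km
8: √((0.063·111.32)² + (-0.100·64.63)²) = √(49.18441 + 41.77037) = 9.537 km
9: √((-0.020·111.32)² + (-0.055·64.63)²) = √(4.95686 + 12.63554) = 4.194 km
10: √((0.016·111.32)² + (-0.069·64.63)²) = √(3.17239 + 19.88687) = 4.802 km
11: √((0.062·111.32)² + (-0.029·64.63)²) = √(47.63540 + 3.51289) = 7.152 km
12: √((0.027·111.32)² + (-0.042·64.63)²) = √(9.03387 + 7.36829) = 4.050 km
Threshold 4.5 km: 5 (2.512 km), 6 (2.913 km), 12 (4.050 km), 9 (4.194 km) are within range.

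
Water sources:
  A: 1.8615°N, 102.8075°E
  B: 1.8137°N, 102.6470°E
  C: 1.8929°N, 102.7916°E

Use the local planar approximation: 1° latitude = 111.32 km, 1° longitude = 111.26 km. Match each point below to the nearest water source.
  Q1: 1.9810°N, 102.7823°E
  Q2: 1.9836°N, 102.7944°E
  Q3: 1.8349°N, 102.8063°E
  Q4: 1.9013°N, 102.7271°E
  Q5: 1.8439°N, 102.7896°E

Q1 at 1.9810°N, 102.7823°E:
  A: √((-0.1195·111.32)² + (0.0252·111.26)²) = √(176.962892 + 7.861025) = 13.5950 km
  B: √((-0.1673·111.32)² + (-0.1353·111.26)²) = √(346.847267 + 226.607200) = 23.9469 km
  C: √((-0.0881·111.32)² + (0.0093·111.26)²) = √(96.182976 + 1.070641) = 9.8617 km
  → nearest: C (9.8617 km)
Q2 at 1.9836°N, 102.7944°E:
  A: √((-0.1221·111.32)² + (0.0131·111.26)²) = √(184.747140 + 2.124324) = 13.6701 km
  B: √((-0.1699·111.32)² + (-0.1474·111.26)²) = √(357.711706 + 268.950947) = 25.0332 km
  C: √((-0.0907·111.32)² + (-0.0028·111.26)²) = √(101.943836 + 0.097050) = 10.1015 km
  → nearest: C (10.1015 km)
Q3 at 1.8349°N, 102.8063°E:
  A: √((0.0266·111.32)² + (0.0012·111.26)²) = √(8.768184 + 0.017825) = 2.9641 km
  B: √((-0.0212·111.32)² + (-0.1593·111.26)²) = √(5.569524 + 314.130180) = 17.8801 km
  C: √((0.0580·111.32)² + (-0.0147·111.26)²) = √(41.687167 + 2.674932) = 6.6605 km
  → nearest: A (2.9641 km)
Q4 at 1.9013°N, 102.7271°E:
  A: √((-0.0398·111.32)² + (0.0804·111.26)²) = √(19.629649 + 80.018464) = 9.9824 km
  B: √((-0.0876·111.32)² + (-0.0801·111.26)²) = √(95.094327 + 79.422425) = 13.2105 km
  C: √((-0.0084·111.32)² + (0.0645·111.26)²) = √(0.874390 + 51.498851) = 7.2369 km
  → nearest: C (7.2369 km)
Q5 at 1.8439°N, 102.7896°E:
  A: √((0.0176·111.32)² + (0.0179·111.26)²) = √(3.838590 + 3.966287) = 2.7937 km
  B: √((-0.0302·111.32)² + (-0.1426·111.26)²) = √(11.302130 + 251.719675) = 16.2179 km
  C: √((0.0490·111.32)² + (0.0020·111.26)²) = √(29.753534 + 0.049515) = 5.4592 km
  → nearest: A (2.7937 km)

Q1→C; Q2→C; Q3→A; Q4→C; Q5→A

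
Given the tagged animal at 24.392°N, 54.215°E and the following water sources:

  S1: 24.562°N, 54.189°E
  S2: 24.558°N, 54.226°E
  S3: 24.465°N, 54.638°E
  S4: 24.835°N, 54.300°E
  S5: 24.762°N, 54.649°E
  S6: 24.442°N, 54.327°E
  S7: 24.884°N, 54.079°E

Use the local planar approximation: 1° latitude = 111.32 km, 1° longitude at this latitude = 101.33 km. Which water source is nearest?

S6

Distances from 24.392°N, 54.215°E:
S1: √((0.170·111.32)² + (-0.026·101.33)²) = √(358.13292 + 6.94101) = 19.107 km
S2: √((0.166·111.32)² + (0.011·101.33)²) = √(341.47788 + 1.24240) = 18.513 km
S3: √((0.073·111.32)² + (0.423·101.33)²) = √(66.03773 + 1837.20162) = 43.626 km
S4: √((0.443·111.32)² + (0.085·101.33)²) = √(2431.94555 + 74.18463) = 50.061 km
S5: √((0.370·111.32)² + (0.434·101.33)²) = √(1696.48429 + 1933.99588) = 60.253 km
S6: √((0.050·111.32)² + (0.112·101.33)²) = √(30.98036 + 128.79889) = 12.640 km
S7: √((0.492·111.32)² + (-0.136·101.33)²) = √(2999.69156 + 189.91265) = 56.477 km
Minimum: S6 at 12.640 km.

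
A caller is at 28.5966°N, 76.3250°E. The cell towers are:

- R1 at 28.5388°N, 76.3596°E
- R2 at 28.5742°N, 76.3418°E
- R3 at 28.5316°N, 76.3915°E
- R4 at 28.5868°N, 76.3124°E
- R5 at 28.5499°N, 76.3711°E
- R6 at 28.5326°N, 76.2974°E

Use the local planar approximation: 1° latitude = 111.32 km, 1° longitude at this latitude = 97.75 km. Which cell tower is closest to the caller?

Distances from 28.5966°N, 76.3250°E:
R1: √((-0.0578·111.32)² + (0.0346·97.75)²) = √(41.400165 + 11.438939) = 7.2691 km
R2: √((-0.0224·111.32)² + (0.0168·97.75)²) = √(6.217881 + 2.696821) = 2.9857 km
R3: √((-0.0650·111.32)² + (0.0665·97.75)²) = √(52.356802 + 42.254875) = 9.7269 km
R4: √((-0.0098·111.32)² + (-0.0126·97.75)²) = √(1.190141 + 1.516962) = 1.6453 km
R5: √((-0.0467·111.32)² + (0.0461·97.75)²) = √(27.025899 + 20.306514) = 6.8799 km
R6: √((-0.0640·111.32)² + (-0.0276·97.75)²) = √(50.758215 + 7.278664) = 7.6182 km
Minimum: R4 at 1.6453 km.

R4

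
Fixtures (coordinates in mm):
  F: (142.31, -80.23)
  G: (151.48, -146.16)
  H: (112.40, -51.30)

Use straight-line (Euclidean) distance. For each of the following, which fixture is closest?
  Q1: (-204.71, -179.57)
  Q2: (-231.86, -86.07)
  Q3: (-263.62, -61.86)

Q1 at (-204.71, -179.57):
  F: √((347.02)² + (99.34)²) = √(120422.8804 + 9868.4356) = 360.96 mm
  G: √((356.19)² + (33.41)²) = √(126871.3161 + 1116.2281) = 357.75 mm
  H: √((317.11)² + (128.27)²) = √(100558.7521 + 16453.1929) = 342.07 mm
  → nearest: H (342.07 mm)
Q2 at (-231.86, -86.07):
  F: √((374.17)² + (5.84)²) = √(140003.1889 + 34.1056) = 374.22 mm
  G: √((383.34)² + (-60.09)²) = √(146949.5556 + 3610.8081) = 388.02 mm
  H: √((344.26)² + (34.77)²) = √(118514.9476 + 1208.9529) = 346.01 mm
  → nearest: H (346.01 mm)
Q3 at (-263.62, -61.86):
  F: √((405.93)² + (-18.37)²) = √(164779.1649 + 337.4569) = 406.35 mm
  G: √((415.10)² + (-84.30)²) = √(172308.0100 + 7106.4900) = 423.57 mm
  H: √((376.02)² + (10.56)²) = √(141391.0404 + 111.5136) = 376.17 mm
  → nearest: H (376.17 mm)

Q1→H; Q2→H; Q3→H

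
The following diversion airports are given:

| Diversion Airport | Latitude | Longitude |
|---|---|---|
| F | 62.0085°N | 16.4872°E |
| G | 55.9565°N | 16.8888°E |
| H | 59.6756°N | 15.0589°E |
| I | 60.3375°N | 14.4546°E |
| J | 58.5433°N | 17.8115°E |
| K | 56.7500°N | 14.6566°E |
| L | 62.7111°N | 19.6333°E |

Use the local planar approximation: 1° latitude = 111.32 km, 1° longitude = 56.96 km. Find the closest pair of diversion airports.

H and I

Pairwise distances:
F–G: 674.0969 km
F–H: 272.1435 km
F–I: 219.1030 km
F–J: 393.0522 km
F–K: 594.5904 km
F–L: 195.5266 km
G–H: 426.9292 km
G–I: 507.0195 km
G–J: 292.7195 km
G–K: 154.8184 km
G–L: 768.0006 km
H–I: 81.3261 km
H–J: 201.1728 km
H–K: 326.4830 km
H–L: 426.7022 km
I–J: 276.5015 km
I–K: 399.5262 km
I–L: 396.0171 km
J–K: 268.5990 km
J–L: 475.4225 km
K–L: 721.6010 km
Closest pair: H–I at 81.3261 km.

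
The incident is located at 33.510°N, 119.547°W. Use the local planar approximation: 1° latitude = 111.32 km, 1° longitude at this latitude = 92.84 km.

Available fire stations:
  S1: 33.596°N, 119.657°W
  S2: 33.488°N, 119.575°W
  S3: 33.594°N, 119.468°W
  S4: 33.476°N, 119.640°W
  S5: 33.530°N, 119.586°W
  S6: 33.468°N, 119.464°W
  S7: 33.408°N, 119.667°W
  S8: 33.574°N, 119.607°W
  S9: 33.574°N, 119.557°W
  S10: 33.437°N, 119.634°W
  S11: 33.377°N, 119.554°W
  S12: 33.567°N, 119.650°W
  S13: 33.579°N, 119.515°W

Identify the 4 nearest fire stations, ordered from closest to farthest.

S2, S5, S9, S13

Distances from 33.510°N, 119.547°W:
S1: 13.998 km
S2: 3.571 km
S3: 11.884 km
S4: 9.427 km
S5: 4.251 km
S6: 9.013 km
S7: 15.907 km
S8: 9.044 km
S9: 7.185 km
S10: 11.458 km
S11: 14.820 km
S12: 11.476 km
S13: 8.236 km
Sorted: S2 (3.571 km) < S5 (4.251 km) < S9 (7.185 km) < S13 (8.236 km) < S6 (9.013 km) < S8 (9.044 km) < …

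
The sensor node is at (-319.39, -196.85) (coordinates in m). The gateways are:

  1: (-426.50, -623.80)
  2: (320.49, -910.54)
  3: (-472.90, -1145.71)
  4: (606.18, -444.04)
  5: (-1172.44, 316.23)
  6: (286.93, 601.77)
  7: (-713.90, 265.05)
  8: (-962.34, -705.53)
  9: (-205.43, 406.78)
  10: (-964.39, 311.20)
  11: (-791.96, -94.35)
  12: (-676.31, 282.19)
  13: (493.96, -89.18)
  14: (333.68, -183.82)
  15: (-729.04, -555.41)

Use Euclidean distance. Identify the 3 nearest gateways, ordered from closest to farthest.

1, 11, 15

Distances from (-319.39, -196.85):
1: √((-107.11)² + (-426.95)²) = √(11472.5521 + 182286.3025) = 440.18 m
2: √((639.88)² + (-713.69)²) = √(409446.4144 + 509353.4161) = 958.54 m
3: √((-153.51)² + (-948.86)²) = √(23565.3201 + 900335.2996) = 961.20 m
4: √((925.57)² + (-247.19)²) = √(856679.8249 + 61102.8961) = 958.01 m
5: √((-853.05)² + (513.08)²) = √(727694.3025 + 263251.0864) = 995.46 m
6: √((606.32)² + (798.62)²) = √(367623.9424 + 637793.9044) = 1002.71 m
7: √((-394.51)² + (461.90)²) = √(155638.1401 + 213351.6100) = 607.45 m
8: √((-642.95)² + (-508.68)²) = √(413384.7025 + 258755.3424) = 819.84 m
9: √((113.96)² + (603.63)²) = √(12986.8816 + 364369.1769) = 614.29 m
10: √((-645.00)² + (508.05)²) = √(416025.0000 + 258114.8025) = 821.06 m
11: √((-472.57)² + (102.50)²) = √(223322.4049 + 10506.2500) = 483.56 m
12: √((-356.92)² + (479.04)²) = √(127391.8864 + 229479.3216) = 597.39 m
13: √((813.35)² + (107.67)²) = √(661538.2225 + 11592.8289) = 820.45 m
14: √((653.07)² + (13.03)²) = √(426500.4249 + 169.7809) = 653.20 m
15: √((-409.65)² + (-358.56)²) = √(167813.1225 + 128565.2736) = 544.41 m
Sorted: 1 (440.18 m) < 11 (483.56 m) < 15 (544.41 m) < 12 (597.39 m) < 7 (607.45 m) < …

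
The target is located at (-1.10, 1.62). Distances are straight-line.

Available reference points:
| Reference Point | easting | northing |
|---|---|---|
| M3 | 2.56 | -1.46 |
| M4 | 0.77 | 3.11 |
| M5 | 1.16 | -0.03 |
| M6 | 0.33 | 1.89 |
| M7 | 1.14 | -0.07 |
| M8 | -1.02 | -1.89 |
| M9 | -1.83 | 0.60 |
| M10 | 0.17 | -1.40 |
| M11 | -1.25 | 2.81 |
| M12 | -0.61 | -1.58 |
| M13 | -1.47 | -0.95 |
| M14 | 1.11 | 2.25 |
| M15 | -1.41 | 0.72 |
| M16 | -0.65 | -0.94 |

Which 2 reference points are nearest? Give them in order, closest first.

M15, M11

Distances from (-1.10, 1.62):
M3: √((3.66)² + (-3.08)²) = √(13.39560 + 9.48640) = 4.784
M4: √((1.87)² + (1.49)²) = √(3.49690 + 2.22010) = 2.391
M5: √((2.26)² + (-1.65)²) = √(5.10760 + 2.72250) = 2.798
M6: √((1.43)² + (0.27)²) = √(2.04490 + 0.07290) = 1.455
M7: √((2.24)² + (-1.69)²) = √(5.01760 + 2.85610) = 2.806
M8: √((0.08)² + (-3.51)²) = √(0.00640 + 12.32010) = 3.511
M9: √((-0.73)² + (-1.02)²) = √(0.53290 + 1.04040) = 1.254
M10: √((1.27)² + (-3.02)²) = √(1.61290 + 9.12040) = 3.276
M11: √((-0.15)² + (1.19)²) = √(0.02250 + 1.41610) = 1.199
M12: √((0.49)² + (-3.20)²) = √(0.24010 + 10.24000) = 3.237
M13: √((-0.37)² + (-2.57)²) = √(0.13690 + 6.60490) = 2.596
M14: √((2.21)² + (0.63)²) = √(4.88410 + 0.39690) = 2.298
M15: √((-0.31)² + (-0.90)²) = √(0.09610 + 0.81000) = 0.952
M16: √((0.45)² + (-2.56)²) = √(0.20250 + 6.55360) = 2.599
Sorted: M15 (0.952) < M11 (1.199) < M9 (1.254) < M6 (1.455) < …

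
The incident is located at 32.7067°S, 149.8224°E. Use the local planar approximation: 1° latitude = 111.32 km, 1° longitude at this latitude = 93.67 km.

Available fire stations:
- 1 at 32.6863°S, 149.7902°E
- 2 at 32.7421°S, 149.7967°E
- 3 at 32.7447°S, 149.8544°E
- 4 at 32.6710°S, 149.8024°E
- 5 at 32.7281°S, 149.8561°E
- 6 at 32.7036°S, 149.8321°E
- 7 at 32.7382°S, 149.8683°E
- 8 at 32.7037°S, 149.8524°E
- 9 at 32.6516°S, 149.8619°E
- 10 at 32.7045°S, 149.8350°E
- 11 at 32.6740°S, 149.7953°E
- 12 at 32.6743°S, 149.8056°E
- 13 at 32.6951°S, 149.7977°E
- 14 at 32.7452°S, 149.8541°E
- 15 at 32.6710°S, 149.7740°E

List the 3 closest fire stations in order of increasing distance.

Distances from 32.7067°S, 149.8224°E:
1: 3.7755 km
2: 4.6178 km
3: 5.1845 km
4: 4.3936 km
5: 3.9547 km
6: 0.9719 km
7: 5.5481 km
8: 2.8299 km
9: 7.1633 km
10: 1.2054 km
11: 4.4379 km
12: 3.9351 km
13: 2.6496 km
14: 5.2139 km
15: 6.0289 km
Sorted: 6 (0.9719 km) < 10 (1.2054 km) < 13 (2.6496 km) < 8 (2.8299 km) < 1 (3.7755 km) < …

6, 10, 13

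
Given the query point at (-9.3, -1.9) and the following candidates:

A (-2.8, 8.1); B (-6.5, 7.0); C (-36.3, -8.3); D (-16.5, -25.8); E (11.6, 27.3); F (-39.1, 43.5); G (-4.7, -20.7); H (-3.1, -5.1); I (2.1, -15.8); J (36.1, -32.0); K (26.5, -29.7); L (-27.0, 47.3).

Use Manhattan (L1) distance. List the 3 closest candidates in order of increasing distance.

Distances from (-9.3, -1.9):
A: 16.5
B: 11.7
C: 33.4
D: 31.1
E: 50.1
F: 75.2
G: 23.4
H: 9.4
I: 25.3
J: 75.5
K: 63.6
L: 66.9
Sorted: H (9.4) < B (11.7) < A (16.5) < G (23.4) < I (25.3) < …

H, B, A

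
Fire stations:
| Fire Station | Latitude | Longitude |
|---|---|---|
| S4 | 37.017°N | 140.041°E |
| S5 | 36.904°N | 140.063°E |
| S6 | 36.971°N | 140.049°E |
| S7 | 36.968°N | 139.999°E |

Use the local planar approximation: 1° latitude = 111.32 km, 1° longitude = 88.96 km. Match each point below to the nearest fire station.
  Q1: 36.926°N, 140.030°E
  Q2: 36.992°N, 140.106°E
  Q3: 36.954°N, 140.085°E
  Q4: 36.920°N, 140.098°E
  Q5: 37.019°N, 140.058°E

Q1→S5; Q2→S6; Q3→S6; Q4→S5; Q5→S4

Q1 at 36.926°N, 140.030°E:
  S4: √((0.091·111.32)² + (0.011·88.96)²) = √(102.61933 + 0.95758) = 10.177 km
  S5: √((-0.022·111.32)² + (0.033·88.96)²) = √(5.99780 + 8.61822) = 3.823 km
  S6: √((0.045·111.32)² + (0.019·88.96)²) = √(25.09409 + 2.85691) = 5.287 km
  S7: √((0.042·111.32)² + (-0.031·88.96)²) = √(21.85974 + 7.60524) = 5.428 km
  → nearest: S5 (3.823 km)
Q2 at 36.992°N, 140.106°E:
  S4: √((0.025·111.32)² + (-0.065·88.96)²) = √(7.74509 + 33.43615) = 6.417 km
  S5: √((-0.088·111.32)² + (-0.043·88.96)²) = √(95.96475 + 14.63277) = 10.517 km
  S6: √((-0.021·111.32)² + (-0.057·88.96)²) = √(5.46493 + 25.71220) = 5.584 km
  S7: √((-0.024·111.32)² + (-0.107·88.96)²) = √(7.13787 + 90.60603) = 9.887 km
  → nearest: S6 (5.584 km)
Q3 at 36.954°N, 140.085°E:
  S4: √((0.063·111.32)² + (-0.044·88.96)²) = √(49.18441 + 15.32127) = 8.032 km
  S5: √((-0.050·111.32)² + (-0.022·88.96)²) = √(30.98036 + 3.83032) = 5.900 km
  S6: √((0.017·111.32)² + (-0.036·88.96)²) = √(3.58133 + 10.25639) = 3.720 km
  S7: √((0.014·111.32)² + (-0.086·88.96)²) = √(2.42886 + 58.53107) = 7.808 km
  → nearest: S6 (3.720 km)
Q4 at 36.920°N, 140.098°E:
  S4: √((0.097·111.32)² + (-0.057·88.96)²) = √(116.59767 + 25.71220) = 11.929 km
  S5: √((-0.016·111.32)² + (-0.035·88.96)²) = √(3.17239 + 9.69450) = 3.587 km
  S6: √((0.051·111.32)² + (-0.049·88.96)²) = √(32.23196 + 19.00123) = 7.158 km
  S7: √((0.048·111.32)² + (-0.099·88.96)²) = √(28.55150 + 77.56395) = 10.301 km
  → nearest: S5 (3.587 km)
Q5 at 37.019°N, 140.058°E:
  S4: √((-0.002·111.32)² + (-0.017·88.96)²) = √(0.04957 + 2.28711) = 1.529 km
  S5: √((-0.115·111.32)² + (0.005·88.96)²) = √(163.88608 + 0.19785) = 12.810 km
  S6: √((-0.048·111.32)² + (-0.009·88.96)²) = √(28.55150 + 0.64102) = 5.403 km
  S7: √((-0.051·111.32)² + (-0.059·88.96)²) = √(32.23196 + 27.54822) = 7.732 km
  → nearest: S4 (1.529 km)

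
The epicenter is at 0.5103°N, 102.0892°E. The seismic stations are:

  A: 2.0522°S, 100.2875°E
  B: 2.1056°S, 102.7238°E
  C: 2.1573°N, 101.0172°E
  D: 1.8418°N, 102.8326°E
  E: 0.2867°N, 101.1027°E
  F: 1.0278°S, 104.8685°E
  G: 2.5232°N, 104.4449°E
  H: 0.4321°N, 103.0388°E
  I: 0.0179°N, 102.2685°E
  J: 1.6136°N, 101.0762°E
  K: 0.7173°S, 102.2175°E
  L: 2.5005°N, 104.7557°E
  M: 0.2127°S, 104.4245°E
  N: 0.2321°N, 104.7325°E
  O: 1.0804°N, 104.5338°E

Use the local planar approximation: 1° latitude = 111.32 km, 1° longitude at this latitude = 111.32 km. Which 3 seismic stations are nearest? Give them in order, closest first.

Distances from 0.5103°N, 102.0892°E:
A: 348.7094 km
B: 299.6483 km
C: 218.7599 km
D: 169.7597 km
E: 112.6028 km
F: 353.6099 km
G: 344.9320 km
H: 106.0673 km
I: 58.3349 km
J: 166.7364 km
K: 137.4007 km
L: 370.3983 km
M: 272.1394 km
N: 295.8774 km
O: 279.4350 km
Sorted: I (58.3349 km) < H (106.0673 km) < E (112.6028 km) < K (137.4007 km) < J (166.7364 km) < …

I, H, E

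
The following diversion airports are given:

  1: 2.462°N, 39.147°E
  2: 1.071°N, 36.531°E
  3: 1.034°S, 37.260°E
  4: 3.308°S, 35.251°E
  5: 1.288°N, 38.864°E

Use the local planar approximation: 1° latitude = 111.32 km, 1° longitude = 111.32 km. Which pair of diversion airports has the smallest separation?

1 and 5

Pairwise distances:
1–2: 329.822 km
1–3: 442.247 km
1–4: 775.028 km
1–5: 134.433 km
2–3: 247.983 km
2–4: 507.869 km
2–5: 260.831 km
3–4: 337.782 km
3–5: 314.161 km
4–5: 650.789 km
Closest pair: 1–5 at 134.433 km.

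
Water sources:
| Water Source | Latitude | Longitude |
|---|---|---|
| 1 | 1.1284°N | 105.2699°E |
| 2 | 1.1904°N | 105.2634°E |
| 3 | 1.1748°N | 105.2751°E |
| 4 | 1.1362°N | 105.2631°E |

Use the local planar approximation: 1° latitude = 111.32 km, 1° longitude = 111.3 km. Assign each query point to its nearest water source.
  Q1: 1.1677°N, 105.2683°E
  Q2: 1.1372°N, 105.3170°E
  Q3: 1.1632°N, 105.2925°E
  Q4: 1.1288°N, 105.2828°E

Q1 at 1.1677°N, 105.2683°E:
  1: 4.3785 km
  2: 2.5851 km
  3: 1.0943 km
  4: 3.5540 km
  → nearest: 3 (1.0943 km)
Q2 at 1.1372°N, 105.3170°E:
  1: 5.3330 km
  2: 8.4061 km
  3: 6.2664 km
  4: 6.0001 km
  → nearest: 1 (5.3330 km)
Q3 at 1.1632°N, 105.2925°E:
  1: 4.6189 km
  2: 4.4338 km
  3: 2.3277 km
  4: 4.4431 km
  → nearest: 3 (2.3277 km)
Q4 at 1.1288°N, 105.2828°E:
  1: 1.4365 km
  2: 7.1892 km
  3: 5.1919 km
  4: 2.3422 km
  → nearest: 1 (1.4365 km)

Q1→3; Q2→1; Q3→3; Q4→1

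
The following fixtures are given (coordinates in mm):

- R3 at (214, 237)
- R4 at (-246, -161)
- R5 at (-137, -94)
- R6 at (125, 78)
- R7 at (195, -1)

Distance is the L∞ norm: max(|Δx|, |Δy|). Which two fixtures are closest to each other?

R6 and R7

Pairwise distances:
R3–R4: 460 mm
R3–R5: 351 mm
R3–R6: 159 mm
R3–R7: 238 mm
R4–R5: 109 mm
R4–R6: 371 mm
R4–R7: 441 mm
R5–R6: 262 mm
R5–R7: 332 mm
R6–R7: 79 mm
Closest pair: R6–R7 at 79 mm.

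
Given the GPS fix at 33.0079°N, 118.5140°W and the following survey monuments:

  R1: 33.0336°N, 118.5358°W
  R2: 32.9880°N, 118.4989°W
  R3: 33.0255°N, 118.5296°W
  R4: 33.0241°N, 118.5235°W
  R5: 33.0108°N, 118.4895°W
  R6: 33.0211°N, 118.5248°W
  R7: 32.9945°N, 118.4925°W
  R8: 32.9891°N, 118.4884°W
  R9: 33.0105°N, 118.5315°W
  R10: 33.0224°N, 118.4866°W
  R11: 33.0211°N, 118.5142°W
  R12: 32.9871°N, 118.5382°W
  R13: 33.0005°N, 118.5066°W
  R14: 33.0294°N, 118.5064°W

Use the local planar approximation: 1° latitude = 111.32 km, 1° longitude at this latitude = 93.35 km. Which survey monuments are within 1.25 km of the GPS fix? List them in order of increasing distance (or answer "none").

R13

Distances from 33.0079°N, 118.5140°W:
R1: 3.5109 km
R2: 2.6257 km
R3: 2.4412 km
R4: 2.0096 km
R5: 2.3097 km
R6: 1.7820 km
R7: 2.5007 km
R8: 3.1766 km
R9: 1.6591 km
R10: 3.0245 km
R11: 1.4695 km
R12: 3.2349 km
R13: 1.0751 km
R14: 2.4963 km
Threshold 1.25 km: R13 (1.0751 km) is within range.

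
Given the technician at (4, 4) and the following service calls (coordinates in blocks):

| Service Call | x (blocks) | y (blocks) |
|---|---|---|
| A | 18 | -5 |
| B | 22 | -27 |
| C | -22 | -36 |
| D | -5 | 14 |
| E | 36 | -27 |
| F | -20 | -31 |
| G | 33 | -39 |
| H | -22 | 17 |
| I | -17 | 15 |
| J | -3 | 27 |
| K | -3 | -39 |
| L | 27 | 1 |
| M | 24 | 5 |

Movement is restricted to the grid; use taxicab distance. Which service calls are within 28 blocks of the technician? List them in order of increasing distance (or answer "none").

Distances from (4, 4):
A: 23 blocks
B: 49 blocks
C: 66 blocks
D: 19 blocks
E: 63 blocks
F: 59 blocks
G: 72 blocks
H: 39 blocks
I: 32 blocks
J: 30 blocks
K: 50 blocks
L: 26 blocks
M: 21 blocks
Threshold 28 blocks: D (19 blocks), M (21 blocks), A (23 blocks), L (26 blocks) are within range.

D, M, A, L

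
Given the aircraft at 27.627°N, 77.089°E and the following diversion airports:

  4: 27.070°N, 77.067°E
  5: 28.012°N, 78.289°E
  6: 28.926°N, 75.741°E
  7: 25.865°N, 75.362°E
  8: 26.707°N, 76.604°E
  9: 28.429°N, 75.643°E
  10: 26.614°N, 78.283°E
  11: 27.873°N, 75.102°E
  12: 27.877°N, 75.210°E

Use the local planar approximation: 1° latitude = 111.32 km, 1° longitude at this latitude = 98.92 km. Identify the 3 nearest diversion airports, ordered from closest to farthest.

Distances from 27.627°N, 77.089°E:
4: √((-0.557·111.32)² + (-0.022·98.92)²) = √(3844.64979 + 4.73602) = 62.043 km
5: √((0.385·111.32)² + (1.200·98.92)²) = √(1836.82531 + 14090.63962) = 126.204 km
6: √((1.299·111.32)² + (-1.348·98.92)²) = √(20910.51348 + 17780.66501) = 196.701 km
7: √((-1.762·111.32)² + (-1.727·98.92)²) = √(38473.19055 + 29184.54256) = 260.111 km
8: √((-0.920·111.32)² + (-0.485·98.92)²) = √(10488.70933 + 2301.71577) = 113.095 km
9: √((0.802·111.32)² + (-1.446·98.92)²) = √(7970.67556 + 20459.96099) = 168.614 km
10: √((-1.013·111.32)² + (1.194·98.92)²) = √(12716.43237 + 13950.08549) = 163.299 km
11: √((0.246·111.32)² + (-1.987·98.92)²) = √(749.92289 + 38633.49064) = 198.453 km
12: √((0.250·111.32)² + (-1.879·98.92)²) = √(774.50890 + 34547.90968) = 187.943 km
Sorted: 4 (62.043 km) < 8 (113.095 km) < 5 (126.204 km) < 10 (163.299 km) < 9 (168.614 km) < …

4, 8, 5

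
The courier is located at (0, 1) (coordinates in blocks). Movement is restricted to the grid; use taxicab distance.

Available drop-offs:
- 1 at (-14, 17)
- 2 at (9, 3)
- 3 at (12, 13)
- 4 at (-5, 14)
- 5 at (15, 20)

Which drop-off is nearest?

2

Distances from (0, 1):
1: |-14| + |16| = 14 + 16 = 30 blocks
2: |9| + |2| = 9 + 2 = 11 blocks
3: |12| + |12| = 12 + 12 = 24 blocks
4: |-5| + |13| = 5 + 13 = 18 blocks
5: |15| + |19| = 15 + 19 = 34 blocks
Minimum: 2 at 11 blocks.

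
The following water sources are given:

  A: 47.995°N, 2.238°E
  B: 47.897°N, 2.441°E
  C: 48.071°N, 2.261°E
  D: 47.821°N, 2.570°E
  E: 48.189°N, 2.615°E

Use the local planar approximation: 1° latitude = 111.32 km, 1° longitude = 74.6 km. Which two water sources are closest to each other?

A and C

Pairwise distances:
A–B: √((-0.098·111.32)² + (0.203·74.6)²) = √(119.01414 + 229.33468) = 18.664 km
A–C: √((0.076·111.32)² + (0.023·74.6)²) = √(71.57701 + 2.94397) = 8.633 km
A–D: √((-0.174·111.32)² + (0.332·74.6)²) = √(375.18450 + 613.41420) = 31.442 km
A–E: √((0.194·111.32)² + (0.377·74.6)²) = √(466.39067 + 790.97063) = 35.459 km
B–C: √((0.174·111.32)² + (-0.180·74.6)²) = √(375.18450 + 180.31118) = 23.569 km
B–D: √((-0.076·111.32)² + (0.129·74.6)²) = √(71.57701 + 92.60983) = 12.814 km
B–E: √((0.292·111.32)² + (0.174·74.6)²) = √(1056.60363 + 168.49078) = 35.001 km
C–D: √((-0.250·111.32)² + (0.309·74.6)²) = √(774.50890 + 531.36704) = 36.137 km
C–E: √((0.118·111.32)² + (0.354·74.6)²) = √(172.54819 + 697.40359) = 29.495 km
D–E: √((0.368·111.32)² + (0.045·74.6)²) = √(1678.19349 + 11.26945) = 41.103 km
Closest pair: A–C at 8.633 km.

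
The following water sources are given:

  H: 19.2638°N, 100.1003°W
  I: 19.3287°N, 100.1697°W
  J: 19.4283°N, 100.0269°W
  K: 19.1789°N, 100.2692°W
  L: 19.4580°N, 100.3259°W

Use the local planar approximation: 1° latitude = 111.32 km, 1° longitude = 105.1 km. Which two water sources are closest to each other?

Pairwise distances:
H–I: 10.2663 km
I–J: 18.6596 km
I–K: 19.6835 km
H–J: 19.8707 km
H–K: 20.1106 km
I–L: 21.8331 km
J–L: 31.5983 km
K–L: 31.6357 km
H–L: 32.0865 km
J–K: 37.6736 km
Closest pair: H–I at 10.2663 km.

H and I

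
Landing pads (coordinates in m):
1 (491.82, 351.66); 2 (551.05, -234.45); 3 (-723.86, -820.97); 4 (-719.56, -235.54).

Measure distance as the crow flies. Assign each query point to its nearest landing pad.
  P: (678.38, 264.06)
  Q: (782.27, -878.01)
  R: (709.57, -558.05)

P at (678.38, 264.06):
  1: √((-186.56)² + (87.60)²) = √(34804.6336 + 7673.7600) = 206.10 m
  2: √((-127.33)² + (-498.51)²) = √(16212.9289 + 248512.2201) = 514.51 m
  3: √((-1402.24)² + (-1085.03)²) = √(1966277.0176 + 1177290.1009) = 1773.01 m
  4: √((-1397.94)² + (-499.60)²) = √(1954236.2436 + 249600.1600) = 1484.53 m
  → nearest: 1 (206.10 m)
Q at (782.27, -878.01):
  1: √((-290.45)² + (1229.67)²) = √(84361.2025 + 1512088.3089) = 1263.51 m
  2: √((-231.22)² + (643.56)²) = √(53462.6884 + 414169.4736) = 683.84 m
  3: √((-1506.13)² + (57.04)²) = √(2268427.5769 + 3253.5616) = 1507.21 m
  4: √((-1501.83)² + (642.47)²) = √(2255493.3489 + 412767.7009) = 1633.48 m
  → nearest: 2 (683.84 m)
R at (709.57, -558.05):
  1: √((-217.75)² + (909.71)²) = √(47415.0625 + 827572.2841) = 935.41 m
  2: √((-158.52)² + (323.60)²) = √(25128.5904 + 104716.9600) = 360.34 m
  3: √((-1433.43)² + (-262.92)²) = √(2054721.5649 + 69126.9264) = 1457.34 m
  4: √((-1429.13)² + (322.51)²) = √(2042412.5569 + 104012.7001) = 1465.07 m
  → nearest: 2 (360.34 m)

P→1; Q→2; R→2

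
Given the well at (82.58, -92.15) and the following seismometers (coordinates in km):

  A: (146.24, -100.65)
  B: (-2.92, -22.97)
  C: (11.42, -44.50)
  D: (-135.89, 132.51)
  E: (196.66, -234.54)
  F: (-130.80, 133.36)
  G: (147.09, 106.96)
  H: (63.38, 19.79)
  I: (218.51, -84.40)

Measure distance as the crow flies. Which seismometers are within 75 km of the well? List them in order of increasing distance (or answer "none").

A

Distances from (82.58, -92.15):
A: 64.22 km
B: 109.98 km
C: 85.64 km
D: 313.37 km
E: 182.45 km
F: 310.46 km
G: 209.30 km
H: 113.57 km
I: 136.15 km
Threshold 75 km: A (64.22 km) is within range.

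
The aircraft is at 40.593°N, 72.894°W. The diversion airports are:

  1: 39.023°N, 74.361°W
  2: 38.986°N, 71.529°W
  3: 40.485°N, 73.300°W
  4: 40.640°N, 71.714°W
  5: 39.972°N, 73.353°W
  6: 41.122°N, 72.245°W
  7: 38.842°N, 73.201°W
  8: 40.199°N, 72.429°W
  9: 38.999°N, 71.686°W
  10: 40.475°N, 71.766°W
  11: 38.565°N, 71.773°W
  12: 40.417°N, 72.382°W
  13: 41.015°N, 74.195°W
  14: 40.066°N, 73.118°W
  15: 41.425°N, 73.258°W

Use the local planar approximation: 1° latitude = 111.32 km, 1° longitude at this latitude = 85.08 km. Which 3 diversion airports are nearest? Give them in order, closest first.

Distances from 40.593°N, 72.894°W:
1: √((-1.570·111.32)² + (-1.467·85.08)²) = √(30545.39180 + 15578.12521) = 214.764 km
2: √((-1.607·111.32)² + (1.365·85.08)²) = √(32002.07575 + 13487.15241) = 213.282 km
3: √((-0.108·111.32)² + (-0.406·85.08)²) = √(144.54195 + 1193.18292) = 36.575 km
4: √((0.047·111.32)² + (1.180·85.08)²) = √(27.37424 + 10079.03555) = 100.531 km
5: √((-0.621·111.32)² + (-0.459·85.08)²) = √(4778.91819 + 1525.03683) = 79.397 km
6: √((0.529·111.32)² + (0.649·85.08)²) = √(3467.82952 + 3048.90825) = 80.726 km
7: √((-1.751·111.32)² + (-0.307·85.08)²) = √(37994.32099 + 682.23141) = 196.664 km
8: √((-0.394·111.32)² + (0.465·85.08)²) = √(1923.70662 + 1565.16767) = 59.067 km
9: √((-1.594·111.32)² + (1.208·85.08)²) = √(31486.40153 + 10563.03773) = 205.060 km
10: √((-0.118·111.32)² + (1.128·85.08)²) = √(172.54819 + 9210.28697) = 96.865 km
11: √((-2.028·111.32)² + (1.121·85.08)²) = √(50966.20499 + 9096.32959) = 245.077 km
12: √((-0.176·111.32)² + (0.512·85.08)²) = √(383.85900 + 1897.55724) = 47.764 km
13: √((0.422·111.32)² + (-1.301·85.08)²) = √(2206.84229 + 12252.07243) = 120.245 km
14: √((-0.527·111.32)² + (-0.224·85.08)²) = √(3441.65732 + 363.20431) = 61.684 km
15: √((0.832·111.32)² + (-0.364·85.08)²) = √(8578.13838 + 959.08639) = 97.659 km
Sorted: 3 (36.575 km) < 12 (47.764 km) < 8 (59.067 km) < 14 (61.684 km) < 5 (79.397 km) < …

3, 12, 8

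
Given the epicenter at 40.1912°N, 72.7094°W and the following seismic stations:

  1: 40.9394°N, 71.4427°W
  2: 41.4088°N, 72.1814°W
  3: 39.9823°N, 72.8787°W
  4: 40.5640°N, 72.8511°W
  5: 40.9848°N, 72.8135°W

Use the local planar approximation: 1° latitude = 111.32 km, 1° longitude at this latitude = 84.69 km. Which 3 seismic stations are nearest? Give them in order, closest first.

3, 4, 5

Distances from 40.1912°N, 72.7094°W:
1: √((0.7482·111.32)² + (1.2667·84.69)²) = √(6937.161466 + 11508.316753) = 135.8141 km
2: √((1.2176·111.32)² + (0.5280·84.69)²) = √(18371.967741 + 1999.549274) = 142.7288 km
3: √((-0.2089·111.32)² + (-0.1693·84.69)²) = √(540.783305 + 205.578731) = 27.3196 km
4: √((0.3728·111.32)² + (-0.1417·84.69)²) = √(1722.257968 + 144.013752) = 43.2004 km
5: √((0.7936·111.32)² + (-0.1041·84.69)²) = √(7804.583180 + 77.725894) = 88.7824 km
Sorted: 3 (27.3196 km) < 4 (43.2004 km) < 5 (88.7824 km) < 1 (135.8141 km) < 2 (142.7288 km)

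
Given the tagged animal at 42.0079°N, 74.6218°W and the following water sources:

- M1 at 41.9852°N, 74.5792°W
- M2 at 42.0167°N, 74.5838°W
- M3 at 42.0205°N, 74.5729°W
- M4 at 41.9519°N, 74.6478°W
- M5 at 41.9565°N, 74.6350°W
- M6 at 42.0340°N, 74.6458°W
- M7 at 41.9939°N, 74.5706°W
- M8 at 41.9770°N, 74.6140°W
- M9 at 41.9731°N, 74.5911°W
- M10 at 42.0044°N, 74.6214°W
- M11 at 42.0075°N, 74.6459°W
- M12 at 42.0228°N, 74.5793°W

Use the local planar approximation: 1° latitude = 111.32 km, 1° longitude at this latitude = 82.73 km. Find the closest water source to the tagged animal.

M10

Distances from 42.0079°N, 74.6218°W:
M1: √((-0.0227·111.32)² + (0.0426·82.73)²) = √(6.385547 + 12.420676) = 4.3366 km
M2: √((0.0088·111.32)² + (0.0380·82.73)²) = √(0.959648 + 9.883101) = 3.2928 km
M3: √((0.0126·111.32)² + (0.0489·82.73)²) = √(1.967377 + 16.366046) = 4.2818 km
M4: √((-0.0560·111.32)² + (-0.0260·82.73)²) = √(38.861759 + 4.626715) = 6.5946 km
M5: √((-0.0514·111.32)² + (-0.0132·82.73)²) = √(32.739545 + 1.192543) = 5.8251 km
M6: √((0.0261·111.32)² + (-0.0240·82.73)²) = √(8.441651 + 3.942290) = 3.5191 km
M7: √((-0.0140·111.32)² + (0.0512·82.73)²) = √(2.428860 + 17.941798) = 4.5134 km
M8: √((-0.0309·111.32)² + (0.0078·82.73)²) = √(11.832141 + 0.416404) = 3.4998 km
M9: √((-0.0348·111.32)² + (0.0307·82.73)²) = √(15.007380 + 6.450640) = 4.6323 km
M10: √((-0.0035·111.32)² + (0.0004·82.73)²) = √(0.151804 + 0.001095) = 0.3910 km
M11: √((-0.0004·111.32)² + (-0.0241·82.73)²) = √(0.001983 + 3.975211) = 1.9943 km
M12: √((0.0149·111.32)² + (0.0425·82.73)²) = √(2.751180 + 12.362432) = 3.8876 km
Minimum: M10 at 0.3910 km.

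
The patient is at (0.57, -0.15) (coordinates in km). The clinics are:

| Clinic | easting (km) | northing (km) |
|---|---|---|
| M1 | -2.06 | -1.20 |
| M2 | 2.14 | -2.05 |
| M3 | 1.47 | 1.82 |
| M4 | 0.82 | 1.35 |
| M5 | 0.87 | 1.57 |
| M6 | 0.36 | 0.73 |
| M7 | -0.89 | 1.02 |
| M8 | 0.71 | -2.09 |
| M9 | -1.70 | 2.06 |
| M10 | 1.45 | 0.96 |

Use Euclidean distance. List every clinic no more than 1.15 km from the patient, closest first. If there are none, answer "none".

M6

Distances from (0.57, -0.15):
M1: √((-2.63)² + (-1.05)²) = √(6.9169 + 1.1025) = 2.83 km
M2: √((1.57)² + (-1.90)²) = √(2.4649 + 3.6100) = 2.46 km
M3: √((0.90)² + (1.97)²) = √(0.8100 + 3.8809) = 2.17 km
M4: √((0.25)² + (1.50)²) = √(0.0625 + 2.2500) = 1.52 km
M5: √((0.30)² + (1.72)²) = √(0.0900 + 2.9584) = 1.75 km
M6: √((-0.21)² + (0.88)²) = √(0.0441 + 0.7744) = 0.90 km
M7: √((-1.46)² + (1.17)²) = √(2.1316 + 1.3689) = 1.87 km
M8: √((0.14)² + (-1.94)²) = √(0.0196 + 3.7636) = 1.95 km
M9: √((-2.27)² + (2.21)²) = √(5.1529 + 4.8841) = 3.17 km
M10: √((0.88)² + (1.11)²) = √(0.7744 + 1.2321) = 1.42 km
Threshold 1.15 km: M6 (0.90 km) is within range.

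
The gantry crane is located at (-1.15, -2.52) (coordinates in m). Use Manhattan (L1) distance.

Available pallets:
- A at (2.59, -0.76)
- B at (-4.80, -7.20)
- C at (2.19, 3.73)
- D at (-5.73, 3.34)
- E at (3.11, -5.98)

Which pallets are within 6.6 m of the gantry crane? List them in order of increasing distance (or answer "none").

A

Distances from (-1.15, -2.52):
A: 5.50 m
B: 8.33 m
C: 9.59 m
D: 10.44 m
E: 7.72 m
Threshold 6.6 m: A (5.50 m) is within range.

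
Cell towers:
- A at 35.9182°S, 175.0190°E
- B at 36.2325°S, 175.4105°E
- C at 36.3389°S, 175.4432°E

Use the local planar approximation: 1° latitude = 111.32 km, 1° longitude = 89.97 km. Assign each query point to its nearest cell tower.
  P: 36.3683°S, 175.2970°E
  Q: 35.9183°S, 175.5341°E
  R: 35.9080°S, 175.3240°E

P→C; Q→B; R→A

P at 36.3683°S, 175.2970°E:
  A: √((0.4501·111.32)² + (-0.2780·89.97)²) = √(2510.524253 + 625.583136) = 56.0010 km
  B: √((0.1358·111.32)² + (0.1135·89.97)²) = √(228.531429 + 104.276672) = 18.2430 km
  C: √((0.0294·111.32)² + (0.1462·89.97)²) = √(10.711272 + 173.017561) = 13.5547 km
  → nearest: C (13.5547 km)
Q at 35.9183°S, 175.5341°E:
  A: √((0.0001·111.32)² + (-0.5151·89.97)²) = √(0.000124 + 2147.724349) = 46.3435 km
  B: √((-0.3142·111.32)² + (-0.1236·89.97)²) = √(1223.372621 + 123.660894) = 36.7020 km
  C: √((-0.4206·111.32)² + (-0.0909·89.97)²) = √(2192.224020 + 66.884149) = 47.5301 km
  → nearest: B (36.7020 km)
R at 35.9080°S, 175.3240°E:
  A: √((-0.0102·111.32)² + (-0.3050·89.97)²) = √(1.289278 + 753.000249) = 27.4643 km
  B: √((-0.3245·111.32)² + (0.0865·89.97)²) = √(1304.895693 + 60.565828) = 36.9522 km
  C: √((-0.4309·111.32)² + (0.1192·89.97)²) = √(2300.908686 + 115.013270) = 49.1520 km
  → nearest: A (27.4643 km)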